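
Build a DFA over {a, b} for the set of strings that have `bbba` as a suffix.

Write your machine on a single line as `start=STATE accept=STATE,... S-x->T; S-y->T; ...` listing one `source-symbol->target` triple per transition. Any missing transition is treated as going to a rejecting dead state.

Remember how much of `bbba` the current input suffix matches. State q0 means no match yet; q1 means the last symbol is `b`; q2 means the last 2 symbols are `bb`; q3 means the last 3 symbols are `bbb`; q4 means the last 4 symbols are `bbba`. Only q4 accepts. On a mismatch, fall back to the longest proper suffix that is still a prefix of `bbba`.
A 5-state machine:
        a   b  
>  q0   q0  q1 
   q1   q0  q2 
   q2   q0  q3 
   q3   q4  q3 
 * q4   q0  q1 
(> = start, * = accepting)

start=q0; accept=q4; q0-a->q0; q0-b->q1; q1-a->q0; q1-b->q2; q2-a->q0; q2-b->q3; q3-a->q4; q3-b->q3; q4-a->q0; q4-b->q1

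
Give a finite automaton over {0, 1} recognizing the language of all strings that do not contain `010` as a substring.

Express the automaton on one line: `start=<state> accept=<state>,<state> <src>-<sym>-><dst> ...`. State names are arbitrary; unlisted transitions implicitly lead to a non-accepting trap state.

This is the complement of 'contains `010`'. Use the same substring-matching states — S0 through S3 holding how much of `010` has just been matched — but flip the accepting set: everything except the trap S3 accepts.
4 states suffice.
        0   1  
>* S0   S1  S0 
 * S1   S1  S2 
 * S2   S3  S0 
   S3   S3  S3 
(> = start, * = accepting)

start=S0 accept=S0,S1,S2 S0-0->S1 S0-1->S0 S1-0->S1 S1-1->S2 S2-0->S3 S2-1->S0 S3-0->S3 S3-1->S3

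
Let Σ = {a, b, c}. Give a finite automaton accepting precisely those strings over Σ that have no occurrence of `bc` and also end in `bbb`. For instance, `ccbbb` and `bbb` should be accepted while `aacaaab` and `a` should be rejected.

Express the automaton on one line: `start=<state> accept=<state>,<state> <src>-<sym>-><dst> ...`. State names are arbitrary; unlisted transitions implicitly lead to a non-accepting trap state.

Handle the two conditions separately and then intersect. The first has 3 states tracking partial matches of the forbidden pattern `bc`; the second has 4 states tracking how much of the suffix `bbb` has currently been matched. A product state is a pair (one from each), accepting exactly when both do.
8 states suffice.
        a   b   c  
>  s0   s0  s1  s0 
   s1   s0  s2  s3 
   s2   s0  s4  s3 
   s3   s3  s5  s3 
 * s4   s0  s4  s3 
   s5   s3  s6  s3 
   s6   s3  s7  s3 
   s7   s3  s7  s3 
(> = start, * = accepting)

start=s0 accept=s4 s0-a->s0 s0-b->s1 s0-c->s0 s1-a->s0 s1-b->s2 s1-c->s3 s2-a->s0 s2-b->s4 s2-c->s3 s3-a->s3 s3-b->s5 s3-c->s3 s4-a->s0 s4-b->s4 s4-c->s3 s5-a->s3 s5-b->s6 s5-c->s3 s6-a->s3 s6-b->s7 s6-c->s3 s7-a->s3 s7-b->s7 s7-c->s3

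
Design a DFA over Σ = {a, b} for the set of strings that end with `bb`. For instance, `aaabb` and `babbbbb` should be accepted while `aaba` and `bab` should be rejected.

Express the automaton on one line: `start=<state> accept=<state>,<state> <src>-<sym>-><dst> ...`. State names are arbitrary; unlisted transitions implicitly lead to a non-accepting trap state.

Remember how much of `bb` the current input suffix matches. State s0 means no match yet; s1 means the last symbol is `b`; s2 means the last 2 symbols are `bb`. Only s2 accepts. On a mismatch, fall back to the longest proper suffix that is still a prefix of `bb`.
A 3-state machine:
        a   b  
>  s0   s0  s1 
   s1   s0  s2 
 * s2   s0  s2 
(> = start, * = accepting)

start=s0 accept=s2 s0-a->s0 s0-b->s1 s1-a->s0 s1-b->s2 s2-a->s0 s2-b->s2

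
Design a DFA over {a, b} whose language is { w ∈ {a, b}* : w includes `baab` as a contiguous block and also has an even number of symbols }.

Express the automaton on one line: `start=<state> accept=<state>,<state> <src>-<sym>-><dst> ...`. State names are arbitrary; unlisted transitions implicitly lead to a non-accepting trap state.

start=s0 accept=s8 s0-a->s1 s0-b->s2 s1-a->s0 s1-b->s3 s2-a->s4 s2-b->s3 s3-a->s5 s3-b->s2 s4-a->s6 s4-b->s2 s5-a->s7 s5-b->s3 s6-a->s0 s6-b->s8 s7-a->s1 s7-b->s9 s8-a->s9 s8-b->s9 s9-a->s8 s9-b->s8

Run two small machines in parallel and take their product. One (5 states) tracks whether and how much of `baab` has been seen; the other (2 states) tracks the input length modulo 2. Each combined state is a pair, one component from each; accept when both components accept.
10 states suffice.
        a   b  
>  s0   s1  s2 
   s1   s0  s3 
   s2   s4  s3 
   s3   s5  s2 
   s4   s6  s2 
   s5   s7  s3 
   s6   s0  s8 
   s7   s1  s9 
 * s8   s9  s9 
   s9   s8  s8 
(> = start, * = accepting)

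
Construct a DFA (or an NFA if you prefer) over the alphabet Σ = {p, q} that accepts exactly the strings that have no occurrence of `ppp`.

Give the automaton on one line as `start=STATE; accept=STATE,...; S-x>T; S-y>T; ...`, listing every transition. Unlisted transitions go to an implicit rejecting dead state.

start=s0; accept=s0,s1,s2; s0-p>s1; s0-q>s0; s1-p>s2; s1-q>s0; s2-p>s3; s2-q>s0; s3-p>s3; s3-q>s3

This is the complement of 'contains `ppp`'. Use the same substring-matching states — s0 through s3 holding how much of `ppp` has just been matched — but flip the accepting set: everything except the trap s3 accepts.
With 4 states:
        p   q  
>* s0   s1  s0 
 * s1   s2  s0 
 * s2   s3  s0 
   s3   s3  s3 
(> = start, * = accepting)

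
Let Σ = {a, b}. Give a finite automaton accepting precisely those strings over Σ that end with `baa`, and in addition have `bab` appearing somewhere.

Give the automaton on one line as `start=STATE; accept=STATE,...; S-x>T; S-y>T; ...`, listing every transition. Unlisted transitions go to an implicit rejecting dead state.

Build one automaton per condition and run them in lockstep. The first has 4 states tracking how much of the suffix `baa` has currently been matched; the second has 4 states tracking whether and how much of `bab` has been seen. A product state is a pair (one from each), accepting exactly when both do.
With 8 states:
        a   b  
>  s0   s0  s1 
   s1   s2  s1 
   s2   s3  s4 
   s3   s0  s1 
   s4   s5  s4 
   s5   s6  s4 
 * s6   s7  s4 
   s7   s7  s4 
(> = start, * = accepting)

start=s0; accept=s6; s0-a>s0; s0-b>s1; s1-a>s2; s1-b>s1; s2-a>s3; s2-b>s4; s3-a>s0; s3-b>s1; s4-a>s5; s4-b>s4; s5-a>s6; s5-b>s4; s6-a>s7; s6-b>s4; s7-a>s7; s7-b>s4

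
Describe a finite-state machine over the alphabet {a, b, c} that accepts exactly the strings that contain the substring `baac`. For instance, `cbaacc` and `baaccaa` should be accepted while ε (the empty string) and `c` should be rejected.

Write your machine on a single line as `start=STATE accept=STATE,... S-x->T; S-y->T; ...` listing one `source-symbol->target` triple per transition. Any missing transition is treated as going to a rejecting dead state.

start=s0; accept=s4; s0-a->s0; s0-b->s1; s0-c->s0; s1-a->s2; s1-b->s1; s1-c->s0; s2-a->s3; s2-b->s1; s2-c->s0; s3-a->s0; s3-b->s1; s3-c->s4; s4-a->s4; s4-b->s4; s4-c->s4

Track how much of `baac` has been matched so far: state s0 is no progress, s4 is the absorbing accept state reached once `baac` has occurred. Intermediate states record partial matches; on a mismatch, fall back to the longest reusable overlap.
With 5 states:
        a   b   c  
>  s0   s0  s1  s0 
   s1   s2  s1  s0 
   s2   s3  s1  s0 
   s3   s0  s1  s4 
 * s4   s4  s4  s4 
(> = start, * = accepting)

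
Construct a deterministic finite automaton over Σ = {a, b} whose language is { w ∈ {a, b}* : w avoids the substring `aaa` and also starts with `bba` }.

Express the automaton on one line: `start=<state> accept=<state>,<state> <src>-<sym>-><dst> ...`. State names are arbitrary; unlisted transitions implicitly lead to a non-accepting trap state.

Build one automaton per condition and run them in lockstep. The first has 4 states tracking partial matches of the forbidden pattern `aaa`; the second has 5 states tracking whether the input so far still matches the prefix `bba`. A product state is a pair (one from each), accepting exactly when both do. Equivalent product states are then merged.
A 7-state machine:
        a   b  
>  q0   q1  q2 
   q1   q1  q1 
   q2   q1  q3 
   q3   q4  q1 
 * q4   q5  q6 
 * q5   q1  q6 
 * q6   q4  q6 
(> = start, * = accepting)

start=q0 accept=q4,q5,q6 q0-a->q1 q0-b->q2 q1-a->q1 q1-b->q1 q2-a->q1 q2-b->q3 q3-a->q4 q3-b->q1 q4-a->q5 q4-b->q6 q5-a->q1 q5-b->q6 q6-a->q4 q6-b->q6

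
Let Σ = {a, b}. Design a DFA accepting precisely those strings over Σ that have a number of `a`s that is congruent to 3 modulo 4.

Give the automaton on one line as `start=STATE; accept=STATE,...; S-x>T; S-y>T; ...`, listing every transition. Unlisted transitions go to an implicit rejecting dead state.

start=q0; accept=q3; q0-a>q1; q0-b>q0; q1-a>q2; q1-b>q1; q2-a>q3; q2-b>q2; q3-a>q0; q3-b>q3

The only thing that matters is how many `a`s have appeared, reduced mod 4. Use one state per residue: q0 for 0, …, q3 for 3. Reading `a` moves to the next residue; anything else stays put. q3 is accepting.
        a   b  
>  q0   q1  q0 
   q1   q2  q1 
   q2   q3  q2 
 * q3   q0  q3 
(> = start, * = accepting)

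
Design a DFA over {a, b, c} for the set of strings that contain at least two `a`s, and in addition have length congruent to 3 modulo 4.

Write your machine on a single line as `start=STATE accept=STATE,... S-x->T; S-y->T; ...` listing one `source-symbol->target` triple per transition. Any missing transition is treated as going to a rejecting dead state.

Handle the two conditions separately and then intersect. The first has 4 states tracking the count of `a`s, saturating at 3; the second has 4 states tracking the input length modulo 4. A product state is a pair (one from each), accepting exactly when both do. Equivalent product states are then merged.
12 states suffice.
          a    b    c  
>  q0     q1   q2   q2 
   q1     q3   q4   q4 
   q2     q4   q5   q5 
   q3     q6   q6   q6 
   q4     q6   q7   q7 
   q5     q7   q8   q8 
 * q6     q9   q9   q9 
   q7     q9  q10  q10 
   q8    q10   q0   q0 
   q9    q11  q11  q11 
   q10   q11   q1   q1 
   q11    q3   q3   q3 
(> = start, * = accepting)

start=q0; accept=q6; q0-a->q1; q0-b->q2; q0-c->q2; q1-a->q3; q1-b->q4; q1-c->q4; q2-a->q4; q2-b->q5; q2-c->q5; q3-a->q6; q3-b->q6; q3-c->q6; q4-a->q6; q4-b->q7; q4-c->q7; q5-a->q7; q5-b->q8; q5-c->q8; q6-a->q9; q6-b->q9; q6-c->q9; q7-a->q9; q7-b->q10; q7-c->q10; q8-a->q10; q8-b->q0; q8-c->q0; q9-a->q11; q9-b->q11; q9-c->q11; q10-a->q11; q10-b->q1; q10-c->q1; q11-a->q3; q11-b->q3; q11-c->q3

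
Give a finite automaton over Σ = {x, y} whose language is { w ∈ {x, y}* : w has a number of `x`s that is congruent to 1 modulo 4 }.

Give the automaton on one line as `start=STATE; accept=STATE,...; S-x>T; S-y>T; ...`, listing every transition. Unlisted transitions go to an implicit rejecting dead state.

Keep the running count of `x`s modulo 4: each `x` advances along the cycle A → B → C → D → A while other symbols loop. Accept at B.
A 4-state machine:
       x  y 
>  A   B  A 
 * B   C  B 
   C   D  C 
   D   A  D 
(> = start, * = accepting)

start=A; accept=B; A-x>B; A-y>A; B-x>C; B-y>B; C-x>D; C-y>C; D-x>A; D-y>D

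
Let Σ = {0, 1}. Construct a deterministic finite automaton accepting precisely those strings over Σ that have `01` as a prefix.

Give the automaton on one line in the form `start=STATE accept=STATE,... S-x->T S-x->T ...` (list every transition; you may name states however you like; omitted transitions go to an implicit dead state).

start=s0 accept=s2 s0-0->s1 s0-1->s3 s1-0->s3 s1-1->s2 s2-0->s2 s2-1->s2 s3-0->s3 s3-1->s3

Walk along `01` while the input agrees: from s0 take `0` to s1, and so on. Any deviation drops to the rejecting sink s3. Once s2 is reached the prefix is confirmed and every continuation is accepted.
A 4-state machine:
        0   1  
>  s0   s1  s3 
   s1   s3  s2 
 * s2   s2  s2 
   s3   s3  s3 
(> = start, * = accepting)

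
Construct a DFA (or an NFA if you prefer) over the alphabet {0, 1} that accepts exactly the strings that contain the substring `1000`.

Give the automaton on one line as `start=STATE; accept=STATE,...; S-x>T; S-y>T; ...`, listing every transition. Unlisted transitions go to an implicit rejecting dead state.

States q0..q3 record the length of the longest prefix of `1000` that matches the current input suffix. Reaching q4 means `1000` has been seen, and we stay there forever. Accept from q4.
        0   1  
>  q0   q0  q1 
   q1   q2  q1 
   q2   q3  q1 
   q3   q4  q1 
 * q4   q4  q4 
(> = start, * = accepting)

start=q0; accept=q4; q0-0>q0; q0-1>q1; q1-0>q2; q1-1>q1; q2-0>q3; q2-1>q1; q3-0>q4; q3-1>q1; q4-0>q4; q4-1>q4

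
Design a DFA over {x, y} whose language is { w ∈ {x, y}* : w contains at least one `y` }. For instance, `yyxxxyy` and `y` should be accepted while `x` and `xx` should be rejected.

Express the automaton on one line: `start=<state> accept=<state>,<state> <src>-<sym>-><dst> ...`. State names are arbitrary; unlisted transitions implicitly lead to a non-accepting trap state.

Only the number of `y`s matters, and only up to 2. Make a chain s0 → s1 → s2 advanced by each `y` (with s2 absorbing); every other symbol self-loops. The accepting set is {s1, s2}.
With 3 states:
        x   y  
>  s0   s0  s1 
 * s1   s1  s2 
 * s2   s2  s2 
(> = start, * = accepting)

start=s0 accept=s1,s2 s0-x->s0 s0-y->s1 s1-x->s1 s1-y->s2 s2-x->s2 s2-y->s2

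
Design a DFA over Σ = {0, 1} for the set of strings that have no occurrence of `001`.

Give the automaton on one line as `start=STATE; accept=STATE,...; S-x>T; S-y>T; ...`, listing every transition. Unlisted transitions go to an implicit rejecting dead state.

Track partial matches of the forbidden pattern `001`. State S3 is a dead state reached once `001` has occurred; every other state accepts. S0 means no part of `001` is currently matched.
With 4 states:
        0   1  
>* S0   S1  S0 
 * S1   S2  S0 
 * S2   S2  S3 
   S3   S3  S3 
(> = start, * = accepting)

start=S0; accept=S0,S1,S2; S0-0>S1; S0-1>S0; S1-0>S2; S1-1>S0; S2-0>S2; S2-1>S3; S3-0>S3; S3-1>S3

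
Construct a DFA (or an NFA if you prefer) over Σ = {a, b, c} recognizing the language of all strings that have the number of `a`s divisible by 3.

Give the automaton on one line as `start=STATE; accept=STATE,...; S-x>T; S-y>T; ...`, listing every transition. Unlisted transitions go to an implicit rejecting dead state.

Keep the running count of `a`s modulo 3: each `a` advances along the cycle q0 → q1 → q2 → q0 while other symbols loop. Accept at q0.
With 3 states:
        a   b   c  
>* q0   q1  q0  q0 
   q1   q2  q1  q1 
   q2   q0  q2  q2 
(> = start, * = accepting)

start=q0; accept=q0; q0-a>q1; q0-b>q0; q0-c>q0; q1-a>q2; q1-b>q1; q1-c>q1; q2-a>q0; q2-b>q2; q2-c>q2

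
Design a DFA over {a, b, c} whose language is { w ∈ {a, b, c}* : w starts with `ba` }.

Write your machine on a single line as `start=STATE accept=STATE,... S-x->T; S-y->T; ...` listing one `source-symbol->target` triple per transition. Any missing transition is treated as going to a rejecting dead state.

Check the first 2 symbols one by one: s0 through s1 record how many have matched `ba` so far; any wrong symbol goes to the dead state s3. After all 2 match we enter the accepting sink s2.
With 4 states:
        a   b   c  
>  s0   s3  s1  s3 
   s1   s2  s3  s3 
 * s2   s2  s2  s2 
   s3   s3  s3  s3 
(> = start, * = accepting)

start=s0; accept=s2; s0-a->s3; s0-b->s1; s0-c->s3; s1-a->s2; s1-b->s3; s1-c->s3; s2-a->s2; s2-b->s2; s2-c->s2; s3-a->s3; s3-b->s3; s3-c->s3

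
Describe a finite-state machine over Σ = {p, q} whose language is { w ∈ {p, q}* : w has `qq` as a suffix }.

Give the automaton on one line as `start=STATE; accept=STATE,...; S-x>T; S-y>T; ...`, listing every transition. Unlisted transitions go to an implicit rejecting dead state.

start=S0; accept=S2; S0-p>S0; S0-q>S1; S1-p>S0; S1-q>S2; S2-p>S0; S2-q>S2

Let each state record the length of the longest suffix of the input read so far that is also a prefix of `qq`. S1 means the last symbol is `q`; S2 means the last 2 symbols are `qq`. Accept only at S2, where the string currently ends in `qq`.
A 3-state machine:
        p   q  
>  S0   S0  S1 
   S1   S0  S2 
 * S2   S0  S2 
(> = start, * = accepting)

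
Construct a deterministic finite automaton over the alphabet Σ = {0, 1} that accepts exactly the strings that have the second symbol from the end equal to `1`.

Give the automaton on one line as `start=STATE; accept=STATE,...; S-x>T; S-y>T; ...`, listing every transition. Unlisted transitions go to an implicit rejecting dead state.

start=q0; accept=q5,q6; q0-0>q1; q0-1>q2; q1-0>q3; q1-1>q4; q2-0>q5; q2-1>q6; q3-0>q3; q3-1>q4; q4-0>q5; q4-1>q6; q5-0>q3; q5-1>q4; q6-0>q5; q6-1>q6

A DFA must remember the last 2 symbols (since which symbol is second-to-last isn't known until the input ends). Use one state per possible window of the last ≤2 symbols; accept from those whose window starts with `1`.
        0   1  
>  q0   q1  q2 
   q1   q3  q4 
   q2   q5  q6 
   q3   q3  q4 
   q4   q5  q6 
 * q5   q3  q4 
 * q6   q5  q6 
(> = start, * = accepting)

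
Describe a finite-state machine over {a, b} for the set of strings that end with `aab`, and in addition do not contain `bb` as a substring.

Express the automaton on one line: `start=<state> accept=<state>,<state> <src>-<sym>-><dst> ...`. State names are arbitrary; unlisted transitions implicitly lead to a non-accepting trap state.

Run two small machines in parallel and take their product. One (4 states) tracks how much of the suffix `aab` has currently been matched; the other (3 states) tracks partial matches of the forbidden pattern `bb`. Each combined state is a pair, one component from each; accept when both components accept.
A 9-state machine:
        a   b  
>  s0   s1  s2 
   s1   s3  s2 
   s2   s1  s4 
   s3   s3  s5 
   s4   s6  s4 
 * s5   s1  s4 
   s6   s7  s4 
   s7   s7  s8 
   s8   s6  s4 
(> = start, * = accepting)

start=s0 accept=s5 s0-a->s1 s0-b->s2 s1-a->s3 s1-b->s2 s2-a->s1 s2-b->s4 s3-a->s3 s3-b->s5 s4-a->s6 s4-b->s4 s5-a->s1 s5-b->s4 s6-a->s7 s6-b->s4 s7-a->s7 s7-b->s8 s8-a->s6 s8-b->s4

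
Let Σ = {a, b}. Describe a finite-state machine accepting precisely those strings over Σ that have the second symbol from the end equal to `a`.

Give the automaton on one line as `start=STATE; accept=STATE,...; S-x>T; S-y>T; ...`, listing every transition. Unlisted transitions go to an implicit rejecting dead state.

start=q0; accept=q3,q4; q0-a>q1; q0-b>q2; q1-a>q3; q1-b>q4; q2-a>q5; q2-b>q6; q3-a>q3; q3-b>q4; q4-a>q5; q4-b>q6; q5-a>q3; q5-b>q4; q6-a>q5; q6-b>q6

A DFA must remember the last 2 symbols (since which symbol is second-to-last isn't known until the input ends). Use one state per possible window of the last ≤2 symbols; accept from those whose window starts with `a`.
7 states suffice.
        a   b  
>  q0   q1  q2 
   q1   q3  q4 
   q2   q5  q6 
 * q3   q3  q4 
 * q4   q5  q6 
   q5   q3  q4 
   q6   q5  q6 
(> = start, * = accepting)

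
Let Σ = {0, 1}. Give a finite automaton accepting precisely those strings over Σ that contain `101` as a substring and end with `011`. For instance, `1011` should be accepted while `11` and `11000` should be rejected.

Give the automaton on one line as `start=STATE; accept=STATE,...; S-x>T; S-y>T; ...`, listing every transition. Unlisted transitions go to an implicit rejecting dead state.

start=q0; accept=q8; q0-0>q1; q0-1>q2; q1-0>q1; q1-1>q3; q2-0>q4; q2-1>q2; q3-0>q4; q3-1>q5; q4-0>q1; q4-1>q6; q5-0>q4; q5-1>q2; q6-0>q7; q6-1>q8; q7-0>q7; q7-1>q6; q8-0>q7; q8-1>q9; q9-0>q7; q9-1>q9

Handle the two conditions separately and then intersect. The first has 4 states tracking whether and how much of `101` has been seen; the second has 4 states tracking how much of the suffix `011` has currently been matched. A product state is a pair (one from each), accepting exactly when both do.
With 10 states:
        0   1  
>  q0   q1  q2 
   q1   q1  q3 
   q2   q4  q2 
   q3   q4  q5 
   q4   q1  q6 
   q5   q4  q2 
   q6   q7  q8 
   q7   q7  q6 
 * q8   q7  q9 
   q9   q7  q9 
(> = start, * = accepting)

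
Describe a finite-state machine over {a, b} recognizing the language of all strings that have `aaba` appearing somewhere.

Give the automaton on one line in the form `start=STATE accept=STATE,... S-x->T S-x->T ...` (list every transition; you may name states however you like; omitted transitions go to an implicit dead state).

start=q0 accept=q4 q0-a->q1 q0-b->q0 q1-a->q2 q1-b->q0 q2-a->q2 q2-b->q3 q3-a->q4 q3-b->q0 q4-a->q4 q4-b->q4

States q0..q3 record the length of the longest prefix of `aaba` that matches the current input suffix. Reaching q4 means `aaba` has been seen, and we stay there forever. Accept from q4.
A 5-state machine:
        a   b  
>  q0   q1  q0 
   q1   q2  q0 
   q2   q2  q3 
   q3   q4  q0 
 * q4   q4  q4 
(> = start, * = accepting)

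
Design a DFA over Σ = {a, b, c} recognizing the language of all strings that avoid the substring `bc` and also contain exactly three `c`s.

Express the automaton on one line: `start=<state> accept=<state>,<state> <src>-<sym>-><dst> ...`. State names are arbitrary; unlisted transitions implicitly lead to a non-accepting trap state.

Handle the two conditions separately and then intersect. One (3 states) tracks partial matches of the forbidden pattern `bc`; the other (5 states) tracks the count of `c`s, saturating at 4. Each combined state is a pair, one component from each; accept when both components accept. Equivalent product states are then merged.
With 8 states:
        a   b   c  
>  q0   q0  q1  q2 
   q1   q0  q1  q3 
   q2   q2  q4  q5 
   q3   q3  q3  q3 
   q4   q2  q4  q3 
   q5   q5  q6  q7 
   q6   q5  q6  q3 
 * q7   q7  q7  q3 
(> = start, * = accepting)

start=q0 accept=q7 q0-a->q0 q0-b->q1 q0-c->q2 q1-a->q0 q1-b->q1 q1-c->q3 q2-a->q2 q2-b->q4 q2-c->q5 q3-a->q3 q3-b->q3 q3-c->q3 q4-a->q2 q4-b->q4 q4-c->q3 q5-a->q5 q5-b->q6 q5-c->q7 q6-a->q5 q6-b->q6 q6-c->q3 q7-a->q7 q7-b->q7 q7-c->q3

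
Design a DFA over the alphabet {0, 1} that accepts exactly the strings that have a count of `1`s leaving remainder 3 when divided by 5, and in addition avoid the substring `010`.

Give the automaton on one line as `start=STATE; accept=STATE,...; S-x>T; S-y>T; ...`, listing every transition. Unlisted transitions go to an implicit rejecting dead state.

Handle the two conditions separately and then intersect. One (5 states) tracks the count of `1`s modulo 5; the other (4 states) tracks partial matches of the forbidden pattern `010`. Each combined state is a pair, one component from each; accept when both components accept. After merging equivalent states the machine shrinks.
16 states suffice.
          0    1  
>  q0     q1   q2 
   q1     q1   q3 
   q2     q4   q5 
   q3     q6   q5 
   q4     q4   q7 
   q5     q8   q9 
   q6     q6   q6 
   q7     q6   q9 
   q8     q8  q10 
 * q9    q11  q12 
 * q10    q6  q12 
 * q11   q11  q13 
   q12   q14   q0 
   q13    q6   q0 
   q14   q14  q15 
   q15    q6   q2 
(> = start, * = accepting)

start=q0; accept=q9,q10,q11; q0-0>q1; q0-1>q2; q1-0>q1; q1-1>q3; q2-0>q4; q2-1>q5; q3-0>q6; q3-1>q5; q4-0>q4; q4-1>q7; q5-0>q8; q5-1>q9; q6-0>q6; q6-1>q6; q7-0>q6; q7-1>q9; q8-0>q8; q8-1>q10; q9-0>q11; q9-1>q12; q10-0>q6; q10-1>q12; q11-0>q11; q11-1>q13; q12-0>q14; q12-1>q0; q13-0>q6; q13-1>q0; q14-0>q14; q14-1>q15; q15-0>q6; q15-1>q2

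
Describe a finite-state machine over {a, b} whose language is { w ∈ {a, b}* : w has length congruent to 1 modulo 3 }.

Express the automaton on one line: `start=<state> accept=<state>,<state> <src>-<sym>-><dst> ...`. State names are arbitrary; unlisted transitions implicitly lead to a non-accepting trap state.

start=q0 accept=q1 q0-a->q1 q0-b->q1 q1-a->q2 q1-b->q2 q2-a->q0 q2-b->q0

Only the length mod 3 matters, so use a 3-cycle: from any state, every input symbol moves to the next state, wrapping q2 back to q0. Mark q1 accepting.
3 states suffice.
        a   b  
>  q0   q1  q1 
 * q1   q2  q2 
   q2   q0  q0 
(> = start, * = accepting)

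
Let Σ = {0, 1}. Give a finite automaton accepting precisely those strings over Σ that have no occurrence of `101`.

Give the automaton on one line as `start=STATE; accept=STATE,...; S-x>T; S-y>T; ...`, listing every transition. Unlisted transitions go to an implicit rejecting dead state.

start=A; accept=A,B,C; A-0>A; A-1>B; B-0>C; B-1>B; C-0>A; C-1>D; D-0>D; D-1>D

Track partial matches of the forbidden pattern `101`. State D is a dead state reached once `101` has occurred; every other state accepts. A means no part of `101` is currently matched.
       0  1 
>* A   A  B 
 * B   C  B 
 * C   A  D 
   D   D  D 
(> = start, * = accepting)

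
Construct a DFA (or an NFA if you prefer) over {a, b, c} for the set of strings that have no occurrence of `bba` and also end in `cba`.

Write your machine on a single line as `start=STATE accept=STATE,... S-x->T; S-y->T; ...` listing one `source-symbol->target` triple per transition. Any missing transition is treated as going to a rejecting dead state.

start=q0; accept=q6; q0-a->q0; q0-b->q1; q0-c->q2; q1-a->q0; q1-b->q3; q1-c->q2; q2-a->q0; q2-b->q4; q2-c->q2; q3-a->q5; q3-b->q3; q3-c->q2; q4-a->q6; q4-b->q3; q4-c->q2; q5-a->q5; q5-b->q5; q5-c->q7; q6-a->q0; q6-b->q1; q6-c->q2; q7-a->q5; q7-b->q8; q7-c->q7; q8-a->q9; q8-b->q5; q8-c->q7; q9-a->q5; q9-b->q5; q9-c->q7

Run two small machines in parallel and take their product. The first has 4 states tracking partial matches of the forbidden pattern `bba`; the second has 4 states tracking how much of the suffix `cba` has currently been matched. A product state is a pair (one from each), accepting exactly when both do.
        a   b   c  
>  q0   q0  q1  q2 
   q1   q0  q3  q2 
   q2   q0  q4  q2 
   q3   q5  q3  q2 
   q4   q6  q3  q2 
   q5   q5  q5  q7 
 * q6   q0  q1  q2 
   q7   q5  q8  q7 
   q8   q9  q5  q7 
   q9   q5  q5  q7 
(> = start, * = accepting)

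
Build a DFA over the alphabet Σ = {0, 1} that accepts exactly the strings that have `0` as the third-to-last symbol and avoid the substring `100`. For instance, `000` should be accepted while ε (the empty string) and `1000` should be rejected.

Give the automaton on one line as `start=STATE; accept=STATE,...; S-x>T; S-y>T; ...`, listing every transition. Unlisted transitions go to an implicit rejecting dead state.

start=S0; accept=S6,S7,S8,S9; S0-0>S1; S0-1>S2; S1-0>S3; S1-1>S4; S2-0>S5; S2-1>S2; S3-0>S6; S3-1>S7; S4-0>S8; S4-1>S9; S5-0>S10; S5-1>S4; S6-0>S6; S6-1>S7; S7-0>S8; S7-1>S9; S8-0>S10; S8-1>S4; S9-0>S5; S9-1>S2; S10-0>S10; S10-1>S10

Run two small machines in parallel and take their product. The first has 15 states tracking the last 3 symbols read; the second has 4 states tracking partial matches of the forbidden pattern `100`. A product state is a pair (one from each), accepting exactly when both do. Minimizing collapses redundant product states.
          0    1  
>  S0     S1   S2 
   S1     S3   S4 
   S2     S5   S2 
   S3     S6   S7 
   S4     S8   S9 
   S5    S10   S4 
 * S6     S6   S7 
 * S7     S8   S9 
 * S8    S10   S4 
 * S9     S5   S2 
   S10   S10  S10 
(> = start, * = accepting)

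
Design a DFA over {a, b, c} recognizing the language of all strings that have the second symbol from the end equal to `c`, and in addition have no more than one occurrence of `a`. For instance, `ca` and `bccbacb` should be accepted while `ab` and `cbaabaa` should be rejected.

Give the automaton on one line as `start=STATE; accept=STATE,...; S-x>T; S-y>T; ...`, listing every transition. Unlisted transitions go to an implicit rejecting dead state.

start=q0; accept=q5,q6,q7,q8; q0-a>q1; q0-b>q0; q0-c>q2; q1-a>q3; q1-b>q1; q1-c>q4; q2-a>q5; q2-b>q6; q2-c>q7; q3-a>q3; q3-b>q3; q3-c>q3; q4-a>q3; q4-b>q5; q4-c>q8; q5-a>q3; q5-b>q1; q5-c>q4; q6-a>q1; q6-b>q0; q6-c>q2; q7-a>q5; q7-b>q6; q7-c>q7; q8-a>q3; q8-b>q5; q8-c>q8

Run two small machines in parallel and take their product. The first has 13 states tracking the last 2 symbols read; the second has 3 states tracking the count of `a`s, saturating at 2. A product state is a pair (one from each), accepting exactly when both do. After merging equivalent states the machine shrinks.
With 9 states:
        a   b   c  
>  q0   q1  q0  q2 
   q1   q3  q1  q4 
   q2   q5  q6  q7 
   q3   q3  q3  q3 
   q4   q3  q5  q8 
 * q5   q3  q1  q4 
 * q6   q1  q0  q2 
 * q7   q5  q6  q7 
 * q8   q3  q5  q8 
(> = start, * = accepting)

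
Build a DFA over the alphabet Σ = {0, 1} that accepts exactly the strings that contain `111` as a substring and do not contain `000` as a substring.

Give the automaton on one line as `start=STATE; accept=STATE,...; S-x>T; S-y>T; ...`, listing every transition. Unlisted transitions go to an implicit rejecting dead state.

start=q0; accept=q6,q7,q8; q0-0>q1; q0-1>q2; q1-0>q3; q1-1>q2; q2-0>q1; q2-1>q4; q3-0>q5; q3-1>q2; q4-0>q1; q4-1>q6; q5-0>q5; q5-1>q5; q6-0>q7; q6-1>q6; q7-0>q8; q7-1>q6; q8-0>q5; q8-1>q6

Build one automaton per condition and run them in lockstep. The first has 4 states tracking whether and how much of `111` has been seen; the second has 4 states tracking partial matches of the forbidden pattern `000`. A product state is a pair (one from each), accepting exactly when both do. Equivalent product states are then merged.
A 9-state machine:
        0   1  
>  q0   q1  q2 
   q1   q3  q2 
   q2   q1  q4 
   q3   q5  q2 
   q4   q1  q6 
   q5   q5  q5 
 * q6   q7  q6 
 * q7   q8  q6 
 * q8   q5  q6 
(> = start, * = accepting)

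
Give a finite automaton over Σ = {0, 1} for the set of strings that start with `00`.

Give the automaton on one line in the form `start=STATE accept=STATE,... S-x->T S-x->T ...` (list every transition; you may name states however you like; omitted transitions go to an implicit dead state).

start=s0 accept=s2 s0-0->s1 s0-1->s3 s1-0->s2 s1-1->s3 s2-0->s2 s2-1->s2 s3-0->s3 s3-1->s3

Walk along `00` while the input agrees: from s0 take `0` to s1, and so on. Any deviation drops to the rejecting sink s3. Once s2 is reached the prefix is confirmed and every continuation is accepted.
With 4 states:
        0   1  
>  s0   s1  s3 
   s1   s2  s3 
 * s2   s2  s2 
   s3   s3  s3 
(> = start, * = accepting)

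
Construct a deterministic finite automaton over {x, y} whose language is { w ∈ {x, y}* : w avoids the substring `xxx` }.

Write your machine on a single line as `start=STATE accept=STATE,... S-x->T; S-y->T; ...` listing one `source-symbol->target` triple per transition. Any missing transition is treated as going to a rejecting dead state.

Track partial matches of the forbidden pattern `xxx`. State D is a dead state reached once `xxx` has occurred; every other state accepts. A means no part of `xxx` is currently matched.
       x  y 
>* A   B  A 
 * B   C  A 
 * C   D  A 
   D   D  D 
(> = start, * = accepting)

start=A; accept=A,B,C; A-x->B; A-y->A; B-x->C; B-y->A; C-x->D; C-y->A; D-x->D; D-y->D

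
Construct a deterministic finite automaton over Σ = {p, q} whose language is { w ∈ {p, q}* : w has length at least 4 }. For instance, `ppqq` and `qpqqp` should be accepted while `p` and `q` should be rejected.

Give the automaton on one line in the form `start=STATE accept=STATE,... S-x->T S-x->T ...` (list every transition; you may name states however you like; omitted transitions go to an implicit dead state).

start=A accept=E,F A-p->B A-q->B B-p->C B-q->C C-p->D C-q->D D-p->E D-q->E E-p->F E-q->F F-p->F F-q->F

Count input length up to 5: every symbol moves from A toward F, which means 'more than 4' and absorbs. Accept from {E, F}.
A 6-state machine:
       p  q 
>  A   B  B 
   B   C  C 
   C   D  D 
   D   E  E 
 * E   F  F 
 * F   F  F 
(> = start, * = accepting)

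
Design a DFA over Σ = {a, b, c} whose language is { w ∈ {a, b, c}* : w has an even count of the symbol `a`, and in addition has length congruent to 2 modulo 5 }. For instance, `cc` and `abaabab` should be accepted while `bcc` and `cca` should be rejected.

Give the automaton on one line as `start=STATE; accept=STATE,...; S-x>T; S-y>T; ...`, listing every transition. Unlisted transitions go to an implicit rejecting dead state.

start=s0; accept=s3; s0-a>s1; s0-b>s2; s0-c>s2; s1-a>s3; s1-b>s4; s1-c>s4; s2-a>s4; s2-b>s3; s2-c>s3; s3-a>s5; s3-b>s6; s3-c>s6; s4-a>s6; s4-b>s5; s4-c>s5; s5-a>s7; s5-b>s8; s5-c>s8; s6-a>s8; s6-b>s7; s6-c>s7; s7-a>s9; s7-b>s0; s7-c>s0; s8-a>s0; s8-b>s9; s8-c>s9; s9-a>s2; s9-b>s1; s9-c>s1

Build one automaton per condition and run them in lockstep. The first has 2 states tracking the count of `a`s modulo 2; the second has 5 states tracking the input length modulo 5. A product state is a pair (one from each), accepting exactly when both do.
With 10 states:
        a   b   c  
>  s0   s1  s2  s2 
   s1   s3  s4  s4 
   s2   s4  s3  s3 
 * s3   s5  s6  s6 
   s4   s6  s5  s5 
   s5   s7  s8  s8 
   s6   s8  s7  s7 
   s7   s9  s0  s0 
   s8   s0  s9  s9 
   s9   s2  s1  s1 
(> = start, * = accepting)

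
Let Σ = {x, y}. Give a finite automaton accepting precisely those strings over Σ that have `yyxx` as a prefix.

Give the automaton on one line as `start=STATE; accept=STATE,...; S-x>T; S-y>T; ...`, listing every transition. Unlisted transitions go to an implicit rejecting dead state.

Check the first 4 symbols one by one: q0 through q3 record how many have matched `yyxx` so far; any wrong symbol goes to the dead state q5. After all 4 match we enter the accepting sink q4.
With 6 states:
        x   y  
>  q0   q5  q1 
   q1   q5  q2 
   q2   q3  q5 
   q3   q4  q5 
 * q4   q4  q4 
   q5   q5  q5 
(> = start, * = accepting)

start=q0; accept=q4; q0-x>q5; q0-y>q1; q1-x>q5; q1-y>q2; q2-x>q3; q2-y>q5; q3-x>q4; q3-y>q5; q4-x>q4; q4-y>q4; q5-x>q5; q5-y>q5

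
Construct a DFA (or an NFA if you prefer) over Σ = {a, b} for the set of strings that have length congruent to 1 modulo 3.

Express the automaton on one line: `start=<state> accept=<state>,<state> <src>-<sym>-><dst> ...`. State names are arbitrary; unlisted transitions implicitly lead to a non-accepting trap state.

Only the length mod 3 matters, so use a 3-cycle: from any state, every input symbol moves to the next state, wrapping S2 back to S0. Mark S1 accepting.
With 3 states:
        a   b  
>  S0   S1  S1 
 * S1   S2  S2 
   S2   S0  S0 
(> = start, * = accepting)

start=S0 accept=S1 S0-a->S1 S0-b->S1 S1-a->S2 S1-b->S2 S2-a->S0 S2-b->S0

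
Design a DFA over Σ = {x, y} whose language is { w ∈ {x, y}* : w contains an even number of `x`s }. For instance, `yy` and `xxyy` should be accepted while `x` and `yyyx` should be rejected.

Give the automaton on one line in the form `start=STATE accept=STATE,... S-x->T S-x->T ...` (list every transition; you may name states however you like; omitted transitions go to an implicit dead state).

start=S0 accept=S0 S0-x->S1 S0-y->S0 S1-x->S0 S1-y->S1

Keep the running count of `x`s modulo 2: each `x` advances along the cycle S0 → S1 → S0 while other symbols loop. Accept at S0.
2 states suffice.
        x   y  
>* S0   S1  S0 
   S1   S0  S1 
(> = start, * = accepting)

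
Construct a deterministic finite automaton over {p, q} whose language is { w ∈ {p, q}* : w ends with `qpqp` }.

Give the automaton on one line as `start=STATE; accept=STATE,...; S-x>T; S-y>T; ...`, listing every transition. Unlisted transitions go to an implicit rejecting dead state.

Let each state record the length of the longest suffix of the input read so far that is also a prefix of `qpqp`. B means the last symbol is `q`; C means the last 2 symbols are `qp`; D means the last 3 symbols are `qpq`; E means the last 4 symbols are `qpqp`. Accept only at E, where the string currently ends in `qpqp`.
       p  q 
>  A   A  B 
   B   C  B 
   C   A  D 
   D   E  B 
 * E   A  D 
(> = start, * = accepting)

start=A; accept=E; A-p>A; A-q>B; B-p>C; B-q>B; C-p>A; C-q>D; D-p>E; D-q>B; E-p>A; E-q>D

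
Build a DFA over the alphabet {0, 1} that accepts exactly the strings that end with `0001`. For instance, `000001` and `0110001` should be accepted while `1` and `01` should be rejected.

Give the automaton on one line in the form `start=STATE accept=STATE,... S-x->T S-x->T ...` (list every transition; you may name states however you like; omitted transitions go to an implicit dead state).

Remember how much of `0001` the current input suffix matches. State S0 means no match yet; S1 means the last symbol is `0`; S2 means the last 2 symbols are `00`; S3 means the last 3 symbols are `000`; S4 means the last 4 symbols are `0001`. Only S4 accepts. On a mismatch, fall back to the longest proper suffix that is still a prefix of `0001`.
With 5 states:
        0   1  
>  S0   S1  S0 
   S1   S2  S0 
   S2   S3  S0 
   S3   S3  S4 
 * S4   S1  S0 
(> = start, * = accepting)

start=S0 accept=S4 S0-0->S1 S0-1->S0 S1-0->S2 S1-1->S0 S2-0->S3 S2-1->S0 S3-0->S3 S3-1->S4 S4-0->S1 S4-1->S0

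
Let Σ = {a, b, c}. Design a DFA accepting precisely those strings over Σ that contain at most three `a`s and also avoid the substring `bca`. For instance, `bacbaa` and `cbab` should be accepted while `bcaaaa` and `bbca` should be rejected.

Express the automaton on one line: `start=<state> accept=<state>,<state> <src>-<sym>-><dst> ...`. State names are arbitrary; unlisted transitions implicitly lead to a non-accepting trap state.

start=q0 accept=q0,q1,q2,q3,q4,q5,q6,q7,q8,q11,q12,q15 q0-a->q1 q0-b->q2 q0-c->q0 q1-a->q3 q1-b->q4 q1-c->q1 q2-a->q1 q2-b->q2 q2-c->q5 q3-a->q6 q3-b->q7 q3-c->q3 q4-a->q3 q4-b->q4 q4-c->q8 q5-a->q9 q5-b->q2 q5-c->q0 q6-a->q10 q6-b->q11 q6-c->q6 q7-a->q6 q7-b->q7 q7-c->q12 q8-a->q13 q8-b->q4 q8-c->q1 q9-a->q13 q9-b->q9 q9-c->q9 q10-a->q10 q10-b->q14 q10-c->q10 q11-a->q10 q11-b->q11 q11-c->q15 q12-a->q16 q12-b->q7 q12-c->q3 q13-a->q16 q13-b->q13 q13-c->q13 q14-a->q10 q14-b->q14 q14-c->q17 q15-a->q18 q15-b->q11 q15-c->q6 q16-a->q18 q16-b->q16 q16-c->q16 q17-a->q18 q17-b->q14 q17-c->q10 q18-a->q18 q18-b->q18 q18-c->q18

Run two small machines in parallel and take their product. The first has 5 states tracking the count of `a`s, saturating at 4; the second has 4 states tracking partial matches of the forbidden pattern `bca`. A product state is a pair (one from each), accepting exactly when both do.
19 states suffice.
          a    b    c  
>* q0     q1   q2   q0 
 * q1     q3   q4   q1 
 * q2     q1   q2   q5 
 * q3     q6   q7   q3 
 * q4     q3   q4   q8 
 * q5     q9   q2   q0 
 * q6    q10  q11   q6 
 * q7     q6   q7  q12 
 * q8    q13   q4   q1 
   q9    q13   q9   q9 
   q10   q10  q14  q10 
 * q11   q10  q11  q15 
 * q12   q16   q7   q3 
   q13   q16  q13  q13 
   q14   q10  q14  q17 
 * q15   q18  q11   q6 
   q16   q18  q16  q16 
   q17   q18  q14  q10 
   q18   q18  q18  q18 
(> = start, * = accepting)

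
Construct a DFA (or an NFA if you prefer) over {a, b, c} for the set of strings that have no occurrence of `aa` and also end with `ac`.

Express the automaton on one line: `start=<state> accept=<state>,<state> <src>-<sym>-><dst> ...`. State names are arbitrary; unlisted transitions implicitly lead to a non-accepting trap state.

start=q0 accept=q3 q0-a->q1 q0-b->q0 q0-c->q0 q1-a->q2 q1-b->q0 q1-c->q3 q2-a->q2 q2-b->q2 q2-c->q2 q3-a->q1 q3-b->q0 q3-c->q0

Build one automaton per condition and run them in lockstep. One (3 states) tracks partial matches of the forbidden pattern `aa`; the other (3 states) tracks how much of the suffix `ac` has currently been matched. Each combined state is a pair, one component from each; accept when both components accept. Equivalent product states are then merged.
4 states suffice.
        a   b   c  
>  q0   q1  q0  q0 
   q1   q2  q0  q3 
   q2   q2  q2  q2 
 * q3   q1  q0  q0 
(> = start, * = accepting)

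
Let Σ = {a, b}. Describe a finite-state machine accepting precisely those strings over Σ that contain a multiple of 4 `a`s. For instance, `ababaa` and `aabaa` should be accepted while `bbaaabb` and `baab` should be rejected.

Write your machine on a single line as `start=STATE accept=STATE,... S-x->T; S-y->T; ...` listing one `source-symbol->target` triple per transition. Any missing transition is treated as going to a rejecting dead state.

The only thing that matters is how many `a`s have appeared, reduced mod 4. Use one state per residue: s0 for 0, …, s3 for 3. Reading `a` moves to the next residue; anything else stays put. s0 is accepting.
With 4 states:
        a   b  
>* s0   s1  s0 
   s1   s2  s1 
   s2   s3  s2 
   s3   s0  s3 
(> = start, * = accepting)

start=s0; accept=s0; s0-a->s1; s0-b->s0; s1-a->s2; s1-b->s1; s2-a->s3; s2-b->s2; s3-a->s0; s3-b->s3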